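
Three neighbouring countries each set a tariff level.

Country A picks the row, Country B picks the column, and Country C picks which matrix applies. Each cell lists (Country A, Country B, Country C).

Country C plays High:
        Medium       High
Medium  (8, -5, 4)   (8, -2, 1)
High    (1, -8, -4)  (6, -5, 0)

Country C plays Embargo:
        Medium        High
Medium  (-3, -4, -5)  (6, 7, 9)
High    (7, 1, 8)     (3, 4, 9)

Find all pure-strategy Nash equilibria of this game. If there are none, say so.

Check each profile: it is a Nash equilibrium iff no player can strictly gain by switching unilaterally.
(Medium, Medium, High): Country B can switch to High (-5 → -2). Not NE.
(Medium, Medium, Embargo): Country A can switch to High (-3 → 7). Not NE.
(Medium, High, High): Country C can switch to Embargo (1 → 9). Not NE.
(Medium, High, Embargo): Country A gets 6, best alternative 3; Country B gets 7, best alternative -4; Country C gets 9, best alternative 1. No profitable deviation — NE.
(High, Medium, High): Country A can switch to Medium (1 → 8). Not NE.
(High, Medium, Embargo): Country B can switch to High (1 → 4). Not NE.
(High, High, High): Country A can switch to Medium (6 → 8). Not NE.
(The remaining 1 profile has a profitable deviation by the same check.)

The unique pure-strategy Nash equilibrium is (Medium, High, Embargo).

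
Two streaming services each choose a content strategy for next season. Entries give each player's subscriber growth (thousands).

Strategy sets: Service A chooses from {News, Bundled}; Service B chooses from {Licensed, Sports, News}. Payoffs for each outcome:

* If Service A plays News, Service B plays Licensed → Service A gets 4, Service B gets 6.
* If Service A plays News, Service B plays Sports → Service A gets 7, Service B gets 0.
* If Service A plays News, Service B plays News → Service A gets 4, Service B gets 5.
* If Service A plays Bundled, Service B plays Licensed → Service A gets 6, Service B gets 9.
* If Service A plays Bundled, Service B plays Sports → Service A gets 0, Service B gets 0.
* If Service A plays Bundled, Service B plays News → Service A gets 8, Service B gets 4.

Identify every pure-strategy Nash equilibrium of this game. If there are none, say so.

The unique pure-strategy Nash equilibrium is (Bundled, Licensed).

(News, Licensed): Service A can switch to Bundled (4 → 6). Not NE.
(News, Sports): Service B can switch to Licensed (0 → 6). Not NE.
(News, News): Service A can switch to Bundled (4 → 8). Not NE.
(Bundled, Licensed): Service A gets 6, best alternative 4; Service B gets 9, best alternative 4. No profitable deviation — NE.
(Bundled, Sports): Service A can switch to News (0 → 7). Not NE.
(Bundled, News): Service B can switch to Licensed (4 → 9). Not NE.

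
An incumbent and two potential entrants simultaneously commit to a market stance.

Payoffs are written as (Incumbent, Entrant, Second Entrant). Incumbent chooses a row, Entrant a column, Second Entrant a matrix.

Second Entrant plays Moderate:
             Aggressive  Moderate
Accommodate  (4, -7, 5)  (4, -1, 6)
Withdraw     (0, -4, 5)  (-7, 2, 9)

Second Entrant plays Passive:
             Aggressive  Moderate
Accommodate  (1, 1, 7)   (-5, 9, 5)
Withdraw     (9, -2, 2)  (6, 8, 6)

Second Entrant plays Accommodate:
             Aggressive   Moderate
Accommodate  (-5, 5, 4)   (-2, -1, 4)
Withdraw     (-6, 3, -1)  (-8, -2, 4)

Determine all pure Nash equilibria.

For each player, find the best response to each opponent profile; mutual best responses are the pure NE.
Incumbent against (Aggressive, Moderate): payoffs 4, 0 → best response Accommodate.
Incumbent against (Aggressive, Passive): payoffs 1, 9 → best response Withdraw.
Incumbent against (Aggressive, Accommodate): payoffs -5, -6 → best response Accommodate.
Incumbent against (Moderate, Moderate): payoffs 4, -7 → best response Accommodate.
Incumbent against (Moderate, Passive): payoffs -5, 6 → best response Withdraw.
Incumbent against (Moderate, Accommodate): payoffs -2, -8 → best response Accommodate.
Entrant against (Accommodate, Moderate): payoffs -7, -1 → best response Moderate.
Entrant against (Accommodate, Passive): payoffs 1, 9 → best response Moderate.
Entrant against (Accommodate, Accommodate): payoffs 5, -1 → best response Aggressive.
Entrant against (Withdraw, Moderate): payoffs -4, 2 → best response Moderate.
Entrant against (Withdraw, Passive): payoffs -2, 8 → best response Moderate.
Entrant against (Withdraw, Accommodate): payoffs 3, -2 → best response Aggressive.
Second Entrant against (Accommodate, Aggressive): payoffs 5, 7, 4 → best response Passive.
Second Entrant against (Accommodate, Moderate): payoffs 6, 5, 4 → best response Moderate.
Second Entrant against (Withdraw, Aggressive): payoffs 5, 2, -1 → best response Moderate.
Second Entrant against (Withdraw, Moderate): payoffs 9, 6, 4 → best response Moderate.
Mutual best responses: (Accommodate, Moderate, Moderate).

(Accommodate, Moderate, Moderate)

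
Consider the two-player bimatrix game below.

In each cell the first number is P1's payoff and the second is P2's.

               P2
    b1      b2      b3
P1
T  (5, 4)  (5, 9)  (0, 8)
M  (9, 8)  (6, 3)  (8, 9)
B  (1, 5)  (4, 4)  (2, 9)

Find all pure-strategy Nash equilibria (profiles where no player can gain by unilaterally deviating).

Pure NE: (M, b3)

(T, b1): P1 can switch to M (5 → 9). Not NE.
(T, b2): P1 can switch to M (5 → 6). Not NE.
(T, b3): P1 can switch to M (0 → 8). Not NE.
(M, b1): P2 can switch to b3 (8 → 9). Not NE.
(M, b2): P2 can switch to b1 (3 → 8). Not NE.
(M, b3): P1 gets 8, best alternative 2; P2 gets 9, best alternative 8. No profitable deviation — NE.
(B, b1): P1 can switch to T (1 → 5). Not NE.
(B, b2): P1 can switch to T (4 → 5). Not NE.
(B, b3): P1 can switch to M (2 → 8). Not NE.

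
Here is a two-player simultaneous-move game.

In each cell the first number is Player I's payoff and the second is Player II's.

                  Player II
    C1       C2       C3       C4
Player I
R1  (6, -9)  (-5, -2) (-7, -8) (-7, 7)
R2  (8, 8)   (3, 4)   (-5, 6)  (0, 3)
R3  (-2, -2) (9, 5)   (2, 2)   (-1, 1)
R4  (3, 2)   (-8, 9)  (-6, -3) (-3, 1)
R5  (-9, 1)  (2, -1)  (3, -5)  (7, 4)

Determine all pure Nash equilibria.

Player I against C1: payoffs 6, 8, -2, 3, -9 → best response R2.
Player I against C2: payoffs -5, 3, 9, -8, 2 → best response R3.
Player I against C3: payoffs -7, -5, 2, -6, 3 → best response R5.
Player I against C4: payoffs -7, 0, -1, -3, 7 → best response R5.
Player II against R1: payoffs -9, -2, -8, 7 → best response C4.
Player II against R2: payoffs 8, 4, 6, 3 → best response C1.
Player II against R3: payoffs -2, 5, 2, 1 → best response C2.
Player II against R4: payoffs 2, 9, -3, 1 → best response C2.
Player II against R5: payoffs 1, -1, -5, 4 → best response C4.
Mutual best responses: (R2, C1); (R3, C2); (R5, C4).

Pure-strategy Nash equilibria: (R2, C1); (R3, C2); (R5, C4)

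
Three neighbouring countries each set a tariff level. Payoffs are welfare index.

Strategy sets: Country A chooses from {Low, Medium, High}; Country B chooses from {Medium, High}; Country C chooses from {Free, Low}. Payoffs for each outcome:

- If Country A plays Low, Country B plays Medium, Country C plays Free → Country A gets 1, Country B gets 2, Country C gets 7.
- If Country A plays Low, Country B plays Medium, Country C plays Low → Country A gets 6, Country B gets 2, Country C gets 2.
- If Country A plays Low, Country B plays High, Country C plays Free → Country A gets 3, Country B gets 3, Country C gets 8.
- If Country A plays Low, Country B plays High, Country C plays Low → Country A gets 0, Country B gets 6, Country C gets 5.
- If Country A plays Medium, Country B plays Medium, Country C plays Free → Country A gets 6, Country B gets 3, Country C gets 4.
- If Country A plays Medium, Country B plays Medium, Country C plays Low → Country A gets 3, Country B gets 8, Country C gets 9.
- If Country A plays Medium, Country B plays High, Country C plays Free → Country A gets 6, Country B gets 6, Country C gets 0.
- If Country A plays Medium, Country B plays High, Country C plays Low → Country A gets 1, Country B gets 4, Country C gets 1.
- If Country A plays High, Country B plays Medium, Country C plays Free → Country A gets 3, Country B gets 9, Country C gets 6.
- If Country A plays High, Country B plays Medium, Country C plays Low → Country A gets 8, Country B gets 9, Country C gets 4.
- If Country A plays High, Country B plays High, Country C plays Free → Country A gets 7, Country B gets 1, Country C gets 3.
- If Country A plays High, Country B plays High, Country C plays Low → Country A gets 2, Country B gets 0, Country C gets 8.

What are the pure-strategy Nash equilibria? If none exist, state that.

none

Country A against (Medium, Free): payoffs 1, 6, 3 → best response Medium.
Country A against (Medium, Low): payoffs 6, 3, 8 → best response High.
Country A against (High, Free): payoffs 3, 6, 7 → best response High.
Country A against (High, Low): payoffs 0, 1, 2 → best response High.
Country B against (Low, Free): payoffs 2, 3 → best response High.
Country B against (Low, Low): payoffs 2, 6 → best response High.
Country B against (Medium, Free): payoffs 3, 6 → best response High.
Country B against (Medium, Low): payoffs 8, 4 → best response Medium.
Country B against (High, Free): payoffs 9, 1 → best response Medium.
Country B against (High, Low): payoffs 9, 0 → best response Medium.
Country C against (Low, Medium): payoffs 7, 2 → best response Free.
Country C against (Low, High): payoffs 8, 5 → best response Free.
Country C against (Medium, Medium): payoffs 4, 9 → best response Low.
Country C against (Medium, High): payoffs 0, 1 → best response Low.
Country C against (High, Medium): payoffs 6, 4 → best response Free.
Country C against (High, High): payoffs 3, 8 → best response Low.
No profile is a mutual best response for all players.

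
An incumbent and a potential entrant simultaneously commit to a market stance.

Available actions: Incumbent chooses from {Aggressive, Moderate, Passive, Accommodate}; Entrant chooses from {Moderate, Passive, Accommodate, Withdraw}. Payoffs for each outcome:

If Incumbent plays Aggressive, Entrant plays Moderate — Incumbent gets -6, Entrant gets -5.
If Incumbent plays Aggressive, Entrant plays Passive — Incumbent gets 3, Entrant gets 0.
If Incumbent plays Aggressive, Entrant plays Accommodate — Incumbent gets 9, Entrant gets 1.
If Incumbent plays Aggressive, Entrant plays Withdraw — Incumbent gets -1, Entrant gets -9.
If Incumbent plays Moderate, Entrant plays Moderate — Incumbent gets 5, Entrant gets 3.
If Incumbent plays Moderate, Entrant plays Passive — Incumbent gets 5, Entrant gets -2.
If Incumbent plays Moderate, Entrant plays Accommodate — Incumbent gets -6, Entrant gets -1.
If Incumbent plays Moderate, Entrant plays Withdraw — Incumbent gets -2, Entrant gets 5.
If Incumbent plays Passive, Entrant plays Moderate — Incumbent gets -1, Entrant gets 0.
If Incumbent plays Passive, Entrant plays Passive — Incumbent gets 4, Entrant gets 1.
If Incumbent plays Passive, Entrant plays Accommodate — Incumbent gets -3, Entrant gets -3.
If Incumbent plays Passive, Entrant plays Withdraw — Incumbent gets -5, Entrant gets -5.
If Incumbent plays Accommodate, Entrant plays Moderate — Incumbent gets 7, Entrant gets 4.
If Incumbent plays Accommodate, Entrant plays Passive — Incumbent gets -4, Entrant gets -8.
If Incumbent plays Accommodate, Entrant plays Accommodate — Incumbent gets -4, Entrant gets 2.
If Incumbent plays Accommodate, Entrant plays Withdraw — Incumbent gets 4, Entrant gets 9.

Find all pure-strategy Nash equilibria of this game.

(Aggressive, Moderate): Incumbent can switch to Moderate (-6 → 5). Not NE.
(Aggressive, Passive): Incumbent can switch to Moderate (3 → 5). Not NE.
(Aggressive, Accommodate): Incumbent gets 9, best alternative -3; Entrant gets 1, best alternative 0. No profitable deviation — NE.
(Aggressive, Withdraw): Incumbent can switch to Accommodate (-1 → 4). Not NE.
(Moderate, Moderate): Incumbent can switch to Accommodate (5 → 7). Not NE.
(Moderate, Passive): Entrant can switch to Moderate (-2 → 3). Not NE.
(Moderate, Accommodate): Incumbent can switch to Aggressive (-6 → 9). Not NE.
(Moderate, Withdraw): Incumbent can switch to Aggressive (-2 → -1). Not NE.
(Passive, Moderate): Incumbent can switch to Moderate (-1 → 5). Not NE.
(Passive, Passive): Incumbent can switch to Moderate (4 → 5). Not NE.
(Passive, Accommodate): Incumbent can switch to Aggressive (-3 → 9). Not NE.
(Accommodate, Withdraw): Incumbent gets 4, best alternative -1; Entrant gets 9, best alternative 4. No profitable deviation — NE.
(The remaining 4 profiles each have a profitable deviation by the same check.)

The pure Nash equilibria are (Aggressive, Accommodate); (Accommodate, Withdraw).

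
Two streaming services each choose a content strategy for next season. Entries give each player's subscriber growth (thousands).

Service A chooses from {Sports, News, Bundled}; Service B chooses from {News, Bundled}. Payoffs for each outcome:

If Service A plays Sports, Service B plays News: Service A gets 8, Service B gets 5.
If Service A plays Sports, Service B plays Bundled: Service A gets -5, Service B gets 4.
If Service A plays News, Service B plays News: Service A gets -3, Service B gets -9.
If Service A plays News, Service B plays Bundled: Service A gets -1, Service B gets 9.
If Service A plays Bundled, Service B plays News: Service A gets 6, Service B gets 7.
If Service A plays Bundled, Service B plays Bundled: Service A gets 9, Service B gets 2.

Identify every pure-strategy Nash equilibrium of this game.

The unique pure-strategy Nash equilibrium is (Sports, News).

Service A against News: payoffs 8, -3, 6 → best response Sports.
Service A against Bundled: payoffs -5, -1, 9 → best response Bundled.
Service B against Sports: payoffs 5, 4 → best response News.
Service B against News: payoffs -9, 9 → best response Bundled.
Service B against Bundled: payoffs 7, 2 → best response News.
Mutual best responses: (Sports, News).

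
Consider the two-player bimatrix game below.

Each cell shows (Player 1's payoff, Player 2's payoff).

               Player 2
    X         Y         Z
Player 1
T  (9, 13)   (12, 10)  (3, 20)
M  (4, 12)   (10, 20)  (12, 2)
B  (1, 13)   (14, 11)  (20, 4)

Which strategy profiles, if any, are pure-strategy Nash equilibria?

No pure-strategy Nash equilibrium.

Player 1 against X: payoffs 9, 4, 1 → best response T.
Player 1 against Y: payoffs 12, 10, 14 → best response B.
Player 1 against Z: payoffs 3, 12, 20 → best response B.
Player 2 against T: payoffs 13, 10, 20 → best response Z.
Player 2 against M: payoffs 12, 20, 2 → best response Y.
Player 2 against B: payoffs 13, 11, 4 → best response X.
No profile is a mutual best response for all players.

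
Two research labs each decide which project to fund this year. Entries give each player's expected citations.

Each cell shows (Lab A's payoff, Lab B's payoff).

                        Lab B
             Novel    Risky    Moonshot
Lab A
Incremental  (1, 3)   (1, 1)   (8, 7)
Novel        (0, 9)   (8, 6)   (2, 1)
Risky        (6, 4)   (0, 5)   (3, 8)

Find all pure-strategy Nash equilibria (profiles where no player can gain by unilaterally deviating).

Lab A against Novel: payoffs 1, 0, 6 → best response Risky.
Lab A against Risky: payoffs 1, 8, 0 → best response Novel.
Lab A against Moonshot: payoffs 8, 2, 3 → best response Incremental.
Lab B against Incremental: payoffs 3, 1, 7 → best response Moonshot.
Lab B against Novel: payoffs 9, 6, 1 → best response Novel.
Lab B against Risky: payoffs 4, 5, 8 → best response Moonshot.
Mutual best responses: (Incremental, Moonshot).

Pure NE: (Incremental, Moonshot)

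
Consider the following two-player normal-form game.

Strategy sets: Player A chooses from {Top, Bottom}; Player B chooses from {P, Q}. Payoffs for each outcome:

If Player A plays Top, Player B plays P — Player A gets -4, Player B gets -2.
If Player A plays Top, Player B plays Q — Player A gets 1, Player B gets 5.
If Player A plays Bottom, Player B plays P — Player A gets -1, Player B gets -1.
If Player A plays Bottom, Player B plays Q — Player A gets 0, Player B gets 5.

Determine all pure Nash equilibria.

Mark each player's best response to every combination of opponents' strategies; a profile where every player is best-responding is a pure Nash equilibrium.
Player A against P: payoffs -4, -1 → best response Bottom.
Player A against Q: payoffs 1, 0 → best response Top.
Player B against Top: payoffs -2, 5 → best response Q.
Player B against Bottom: payoffs -1, 5 → best response Q.
Mutual best responses: (Top, Q).

Pure NE: (Top, Q)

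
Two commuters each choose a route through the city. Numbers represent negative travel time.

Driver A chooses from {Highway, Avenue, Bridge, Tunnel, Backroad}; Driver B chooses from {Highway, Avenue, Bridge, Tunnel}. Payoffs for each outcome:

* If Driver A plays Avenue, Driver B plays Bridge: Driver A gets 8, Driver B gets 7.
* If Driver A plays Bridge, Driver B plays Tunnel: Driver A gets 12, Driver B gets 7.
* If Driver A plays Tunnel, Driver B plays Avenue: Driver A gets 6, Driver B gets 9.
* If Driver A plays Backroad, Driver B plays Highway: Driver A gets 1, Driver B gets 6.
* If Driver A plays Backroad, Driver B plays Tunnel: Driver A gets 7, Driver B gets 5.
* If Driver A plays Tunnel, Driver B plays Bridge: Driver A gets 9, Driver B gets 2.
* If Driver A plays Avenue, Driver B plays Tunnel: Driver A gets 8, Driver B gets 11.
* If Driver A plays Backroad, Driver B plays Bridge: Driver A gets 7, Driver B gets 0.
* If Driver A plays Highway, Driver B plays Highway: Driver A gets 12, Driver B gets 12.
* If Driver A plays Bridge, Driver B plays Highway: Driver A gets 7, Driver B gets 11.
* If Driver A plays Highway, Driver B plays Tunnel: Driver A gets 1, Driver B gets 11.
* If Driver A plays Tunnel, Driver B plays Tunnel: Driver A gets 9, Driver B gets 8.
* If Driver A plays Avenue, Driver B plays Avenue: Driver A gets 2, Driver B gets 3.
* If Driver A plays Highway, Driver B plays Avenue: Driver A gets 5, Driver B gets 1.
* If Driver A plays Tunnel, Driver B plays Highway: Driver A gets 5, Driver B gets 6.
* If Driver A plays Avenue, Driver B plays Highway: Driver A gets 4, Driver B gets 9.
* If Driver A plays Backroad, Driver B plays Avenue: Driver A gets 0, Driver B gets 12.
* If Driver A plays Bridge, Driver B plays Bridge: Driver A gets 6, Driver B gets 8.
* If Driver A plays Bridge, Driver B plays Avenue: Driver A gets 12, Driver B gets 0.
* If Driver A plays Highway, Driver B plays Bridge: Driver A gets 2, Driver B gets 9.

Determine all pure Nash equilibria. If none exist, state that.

The unique pure-strategy Nash equilibrium is (Highway, Highway).

Mark each player's best response to every combination of opponents' strategies; a profile where every player is best-responding is a pure Nash equilibrium.
Driver A against Highway: payoffs 12, 4, 7, 5, 1 → best response Highway.
Driver A against Avenue: payoffs 5, 2, 12, 6, 0 → best response Bridge.
Driver A against Bridge: payoffs 2, 8, 6, 9, 7 → best response Tunnel.
Driver A against Tunnel: payoffs 1, 8, 12, 9, 7 → best response Bridge.
Driver B against Highway: payoffs 12, 1, 9, 11 → best response Highway.
Driver B against Avenue: payoffs 9, 3, 7, 11 → best response Tunnel.
Driver B against Bridge: payoffs 11, 0, 8, 7 → best response Highway.
Driver B against Tunnel: payoffs 6, 9, 2, 8 → best response Avenue.
Driver B against Backroad: payoffs 6, 12, 0, 5 → best response Avenue.
Mutual best responses: (Highway, Highway).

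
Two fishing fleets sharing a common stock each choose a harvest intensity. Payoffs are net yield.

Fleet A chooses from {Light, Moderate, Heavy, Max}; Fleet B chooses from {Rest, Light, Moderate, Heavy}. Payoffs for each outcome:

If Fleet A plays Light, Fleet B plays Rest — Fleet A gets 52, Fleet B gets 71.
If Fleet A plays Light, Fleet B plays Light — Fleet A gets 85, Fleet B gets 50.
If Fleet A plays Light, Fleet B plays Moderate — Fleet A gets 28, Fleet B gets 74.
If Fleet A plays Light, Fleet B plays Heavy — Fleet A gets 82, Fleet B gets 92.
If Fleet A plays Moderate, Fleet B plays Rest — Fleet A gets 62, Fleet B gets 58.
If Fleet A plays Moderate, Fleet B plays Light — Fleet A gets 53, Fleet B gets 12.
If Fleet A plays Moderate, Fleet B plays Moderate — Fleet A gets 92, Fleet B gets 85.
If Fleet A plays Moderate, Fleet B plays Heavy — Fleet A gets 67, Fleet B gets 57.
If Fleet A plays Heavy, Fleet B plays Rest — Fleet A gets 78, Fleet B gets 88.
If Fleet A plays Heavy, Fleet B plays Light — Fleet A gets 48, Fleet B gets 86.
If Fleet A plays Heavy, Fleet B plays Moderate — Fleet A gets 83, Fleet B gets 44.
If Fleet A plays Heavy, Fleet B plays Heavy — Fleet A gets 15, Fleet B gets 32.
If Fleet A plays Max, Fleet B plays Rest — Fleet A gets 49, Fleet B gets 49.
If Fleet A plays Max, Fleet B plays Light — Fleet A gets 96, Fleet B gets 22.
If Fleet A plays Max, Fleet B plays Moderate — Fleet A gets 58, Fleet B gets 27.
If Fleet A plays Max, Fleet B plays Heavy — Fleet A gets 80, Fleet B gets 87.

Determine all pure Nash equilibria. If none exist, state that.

The pure Nash equilibria are (Light, Heavy); (Moderate, Moderate); (Heavy, Rest).

Fleet A against Rest: payoffs 52, 62, 78, 49 → best response Heavy.
Fleet A against Light: payoffs 85, 53, 48, 96 → best response Max.
Fleet A against Moderate: payoffs 28, 92, 83, 58 → best response Moderate.
Fleet A against Heavy: payoffs 82, 67, 15, 80 → best response Light.
Fleet B against Light: payoffs 71, 50, 74, 92 → best response Heavy.
Fleet B against Moderate: payoffs 58, 12, 85, 57 → best response Moderate.
Fleet B against Heavy: payoffs 88, 86, 44, 32 → best response Rest.
Fleet B against Max: payoffs 49, 22, 27, 87 → best response Heavy.
Mutual best responses: (Light, Heavy); (Moderate, Moderate); (Heavy, Rest).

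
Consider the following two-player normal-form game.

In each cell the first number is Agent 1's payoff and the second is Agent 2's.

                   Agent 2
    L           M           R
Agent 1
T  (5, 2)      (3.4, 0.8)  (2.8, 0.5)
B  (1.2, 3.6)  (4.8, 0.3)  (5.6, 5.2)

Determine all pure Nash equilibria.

(T, L) and (B, R)

Agent 1 against L: payoffs 5, 1.2 → best response T.
Agent 1 against M: payoffs 3.4, 4.8 → best response B.
Agent 1 against R: payoffs 2.8, 5.6 → best response B.
Agent 2 against T: payoffs 2, 0.8, 0.5 → best response L.
Agent 2 against B: payoffs 3.6, 0.3, 5.2 → best response R.
Mutual best responses: (T, L); (B, R).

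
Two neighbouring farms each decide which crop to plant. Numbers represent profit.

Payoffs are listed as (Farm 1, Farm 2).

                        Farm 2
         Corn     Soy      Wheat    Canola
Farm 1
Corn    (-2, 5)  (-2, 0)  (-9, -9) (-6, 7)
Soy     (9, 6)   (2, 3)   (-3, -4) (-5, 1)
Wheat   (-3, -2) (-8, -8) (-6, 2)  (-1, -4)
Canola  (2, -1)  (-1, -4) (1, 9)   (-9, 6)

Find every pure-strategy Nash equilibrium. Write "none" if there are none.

(Soy, Corn) and (Canola, Wheat)

Farm 1 against Corn: payoffs -2, 9, -3, 2 → best response Soy.
Farm 1 against Soy: payoffs -2, 2, -8, -1 → best response Soy.
Farm 1 against Wheat: payoffs -9, -3, -6, 1 → best response Canola.
Farm 1 against Canola: payoffs -6, -5, -1, -9 → best response Wheat.
Farm 2 against Corn: payoffs 5, 0, -9, 7 → best response Canola.
Farm 2 against Soy: payoffs 6, 3, -4, 1 → best response Corn.
Farm 2 against Wheat: payoffs -2, -8, 2, -4 → best response Wheat.
Farm 2 against Canola: payoffs -1, -4, 9, 6 → best response Wheat.
Mutual best responses: (Soy, Corn); (Canola, Wheat).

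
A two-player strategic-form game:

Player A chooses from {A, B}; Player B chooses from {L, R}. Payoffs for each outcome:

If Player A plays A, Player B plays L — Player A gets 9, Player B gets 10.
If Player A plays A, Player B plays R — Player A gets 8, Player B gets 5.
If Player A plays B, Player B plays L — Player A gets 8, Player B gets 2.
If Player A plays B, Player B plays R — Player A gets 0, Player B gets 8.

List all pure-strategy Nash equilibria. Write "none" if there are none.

The unique pure-strategy Nash equilibrium is (A, L).

Player A against L: payoffs 9, 8 → best response A.
Player A against R: payoffs 8, 0 → best response A.
Player B against A: payoffs 10, 5 → best response L.
Player B against B: payoffs 2, 8 → best response R.
Mutual best responses: (A, L).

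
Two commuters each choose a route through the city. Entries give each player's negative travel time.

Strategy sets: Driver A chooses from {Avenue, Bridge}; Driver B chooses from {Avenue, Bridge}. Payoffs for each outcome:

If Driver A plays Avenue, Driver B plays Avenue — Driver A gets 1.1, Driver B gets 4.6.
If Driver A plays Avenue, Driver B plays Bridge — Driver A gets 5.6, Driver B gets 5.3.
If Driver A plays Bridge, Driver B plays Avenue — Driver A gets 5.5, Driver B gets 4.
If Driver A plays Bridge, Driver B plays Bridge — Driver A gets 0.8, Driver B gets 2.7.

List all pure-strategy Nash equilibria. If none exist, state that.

Driver A against Avenue: payoffs 1.1, 5.5 → best response Bridge.
Driver A against Bridge: payoffs 5.6, 0.8 → best response Avenue.
Driver B against Avenue: payoffs 4.6, 5.3 → best response Bridge.
Driver B against Bridge: payoffs 4, 2.7 → best response Avenue.
Mutual best responses: (Avenue, Bridge); (Bridge, Avenue).

(Avenue, Bridge) and (Bridge, Avenue)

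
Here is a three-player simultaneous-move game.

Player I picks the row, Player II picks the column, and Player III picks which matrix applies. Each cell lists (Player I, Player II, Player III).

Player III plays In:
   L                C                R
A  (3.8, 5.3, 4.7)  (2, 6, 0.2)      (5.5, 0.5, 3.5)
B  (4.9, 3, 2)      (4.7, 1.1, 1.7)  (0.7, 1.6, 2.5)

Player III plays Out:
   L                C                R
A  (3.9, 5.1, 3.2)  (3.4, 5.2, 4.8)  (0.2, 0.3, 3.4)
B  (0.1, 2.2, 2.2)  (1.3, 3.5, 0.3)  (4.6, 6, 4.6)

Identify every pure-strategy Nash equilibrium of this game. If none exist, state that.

Pure-strategy Nash equilibria: (A, C, Out), (B, R, Out)

(A, L, In): Player I can switch to B (3.8 → 4.9). Not NE.
(A, L, Out): Player II can switch to C (5.1 → 5.2). Not NE.
(A, C, In): Player I can switch to B (2 → 4.7). Not NE.
(A, C, Out): Player I gets 3.4, best alternative 1.3; Player II gets 5.2, best alternative 5.1; Player III gets 4.8, best alternative 0.2. No profitable deviation — NE.
(A, R, In): Player II can switch to L (0.5 → 5.3). Not NE.
(A, R, Out): Player I can switch to B (0.2 → 4.6). Not NE.
(B, L, In): Player III can switch to Out (2 → 2.2). Not NE.
(B, L, Out): Player I can switch to A (0.1 → 3.9). Not NE.
(B, C, In): Player II can switch to L (1.1 → 3). Not NE.
(B, C, Out): Player I can switch to A (1.3 → 3.4). Not NE.
(B, R, In): Player I can switch to A (0.7 → 5.5). Not NE.
(B, R, Out): Player I gets 4.6, best alternative 0.2; Player II gets 6, best alternative 3.5; Player III gets 4.6, best alternative 2.5. No profitable deviation — NE.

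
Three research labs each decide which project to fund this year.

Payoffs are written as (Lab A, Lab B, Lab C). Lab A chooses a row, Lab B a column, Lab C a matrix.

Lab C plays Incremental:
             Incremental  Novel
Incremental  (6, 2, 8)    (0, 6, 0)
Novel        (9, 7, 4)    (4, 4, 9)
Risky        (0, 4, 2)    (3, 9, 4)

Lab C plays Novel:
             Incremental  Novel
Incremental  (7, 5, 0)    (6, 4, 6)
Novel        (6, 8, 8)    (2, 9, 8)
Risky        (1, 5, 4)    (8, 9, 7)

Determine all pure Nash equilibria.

The unique pure-strategy Nash equilibrium is (Risky, Novel, Novel).

Lab A against (Incremental, Incremental): payoffs 6, 9, 0 → best response Novel.
Lab A against (Incremental, Novel): payoffs 7, 6, 1 → best response Incremental.
Lab A against (Novel, Incremental): payoffs 0, 4, 3 → best response Novel.
Lab A against (Novel, Novel): payoffs 6, 2, 8 → best response Risky.
Lab B against (Incremental, Incremental): payoffs 2, 6 → best response Novel.
Lab B against (Incremental, Novel): payoffs 5, 4 → best response Incremental.
Lab B against (Novel, Incremental): payoffs 7, 4 → best response Incremental.
Lab B against (Novel, Novel): payoffs 8, 9 → best response Novel.
Lab B against (Risky, Incremental): payoffs 4, 9 → best response Novel.
Lab B against (Risky, Novel): payoffs 5, 9 → best response Novel.
Lab C against (Incremental, Incremental): payoffs 8, 0 → best response Incremental.
Lab C against (Incremental, Novel): payoffs 0, 6 → best response Novel.
Lab C against (Novel, Incremental): payoffs 4, 8 → best response Novel.
Lab C against (Novel, Novel): payoffs 9, 8 → best response Incremental.
Lab C against (Risky, Incremental): payoffs 2, 4 → best response Novel.
Lab C against (Risky, Novel): payoffs 4, 7 → best response Novel.
Mutual best responses: (Risky, Novel, Novel).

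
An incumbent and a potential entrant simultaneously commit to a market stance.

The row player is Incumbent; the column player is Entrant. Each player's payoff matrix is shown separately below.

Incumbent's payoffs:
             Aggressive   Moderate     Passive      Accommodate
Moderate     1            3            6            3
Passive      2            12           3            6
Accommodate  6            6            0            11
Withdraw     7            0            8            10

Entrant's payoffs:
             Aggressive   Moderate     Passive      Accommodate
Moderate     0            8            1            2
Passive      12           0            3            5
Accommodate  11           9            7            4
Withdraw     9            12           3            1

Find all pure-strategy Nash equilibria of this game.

Incumbent against Aggressive: payoffs 1, 2, 6, 7 → best response Withdraw.
Incumbent against Moderate: payoffs 3, 12, 6, 0 → best response Passive.
Incumbent against Passive: payoffs 6, 3, 0, 8 → best response Withdraw.
Incumbent against Accommodate: payoffs 3, 6, 11, 10 → best response Accommodate.
Entrant against Moderate: payoffs 0, 8, 1, 2 → best response Moderate.
Entrant against Passive: payoffs 12, 0, 3, 5 → best response Aggressive.
Entrant against Accommodate: payoffs 11, 9, 7, 4 → best response Aggressive.
Entrant against Withdraw: payoffs 9, 12, 3, 1 → best response Moderate.
No profile is a mutual best response for all players.

none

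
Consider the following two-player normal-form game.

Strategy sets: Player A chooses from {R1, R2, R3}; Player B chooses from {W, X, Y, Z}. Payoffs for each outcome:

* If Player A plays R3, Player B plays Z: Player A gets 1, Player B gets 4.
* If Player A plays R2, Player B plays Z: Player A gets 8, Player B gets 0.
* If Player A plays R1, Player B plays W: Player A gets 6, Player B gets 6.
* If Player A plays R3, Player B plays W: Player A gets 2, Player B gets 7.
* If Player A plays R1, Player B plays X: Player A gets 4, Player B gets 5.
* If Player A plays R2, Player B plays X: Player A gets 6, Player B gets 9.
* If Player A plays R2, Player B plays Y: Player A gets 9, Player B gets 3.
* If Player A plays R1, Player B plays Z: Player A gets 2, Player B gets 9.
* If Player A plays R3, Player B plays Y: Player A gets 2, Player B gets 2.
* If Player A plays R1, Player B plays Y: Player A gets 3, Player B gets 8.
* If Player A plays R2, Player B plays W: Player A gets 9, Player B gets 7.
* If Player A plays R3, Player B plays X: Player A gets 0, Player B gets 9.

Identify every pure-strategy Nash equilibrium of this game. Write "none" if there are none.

(R1, W): Player A can switch to R2 (6 → 9). Not NE.
(R1, X): Player A can switch to R2 (4 → 6). Not NE.
(R1, Y): Player A can switch to R2 (3 → 9). Not NE.
(R1, Z): Player A can switch to R2 (2 → 8). Not NE.
(R2, W): Player B can switch to X (7 → 9). Not NE.
(R2, X): Player A gets 6, best alternative 4; Player B gets 9, best alternative 7. No profitable deviation — NE.
(R2, Y): Player B can switch to W (3 → 7). Not NE.
(R2, Z): Player B can switch to W (0 → 7). Not NE.
(R3, W): Player A can switch to R1 (2 → 6). Not NE.
(R3, X): Player A can switch to R1 (0 → 4). Not NE.
(R3, Y): Player A can switch to R1 (2 → 3). Not NE.
(R3, Z): Player A can switch to R1 (1 → 2). Not NE.

Pure NE: (R2, X)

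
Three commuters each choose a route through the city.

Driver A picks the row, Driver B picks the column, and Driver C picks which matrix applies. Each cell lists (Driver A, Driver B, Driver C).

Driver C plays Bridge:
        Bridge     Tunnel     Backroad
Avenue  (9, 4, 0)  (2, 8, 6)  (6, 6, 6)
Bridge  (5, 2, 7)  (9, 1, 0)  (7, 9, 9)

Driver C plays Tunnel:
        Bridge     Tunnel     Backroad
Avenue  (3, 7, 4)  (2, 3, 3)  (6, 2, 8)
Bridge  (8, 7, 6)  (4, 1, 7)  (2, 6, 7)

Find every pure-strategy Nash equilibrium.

Pure NE: (Bridge, Backroad, Bridge)

Driver A against (Bridge, Bridge): payoffs 9, 5 → best response Avenue.
Driver A against (Bridge, Tunnel): payoffs 3, 8 → best response Bridge.
Driver A against (Tunnel, Bridge): payoffs 2, 9 → best response Bridge.
Driver A against (Tunnel, Tunnel): payoffs 2, 4 → best response Bridge.
Driver A against (Backroad, Bridge): payoffs 6, 7 → best response Bridge.
Driver A against (Backroad, Tunnel): payoffs 6, 2 → best response Avenue.
Driver B against (Avenue, Bridge): payoffs 4, 8, 6 → best response Tunnel.
Driver B against (Avenue, Tunnel): payoffs 7, 3, 2 → best response Bridge.
Driver B against (Bridge, Bridge): payoffs 2, 1, 9 → best response Backroad.
Driver B against (Bridge, Tunnel): payoffs 7, 1, 6 → best response Bridge.
Driver C against (Avenue, Bridge): payoffs 0, 4 → best response Tunnel.
Driver C against (Avenue, Tunnel): payoffs 6, 3 → best response Bridge.
Driver C against (Avenue, Backroad): payoffs 6, 8 → best response Tunnel.
Driver C against (Bridge, Bridge): payoffs 7, 6 → best response Bridge.
Driver C against (Bridge, Tunnel): payoffs 0, 7 → best response Tunnel.
Driver C against (Bridge, Backroad): payoffs 9, 7 → best response Bridge.
Mutual best responses: (Bridge, Backroad, Bridge).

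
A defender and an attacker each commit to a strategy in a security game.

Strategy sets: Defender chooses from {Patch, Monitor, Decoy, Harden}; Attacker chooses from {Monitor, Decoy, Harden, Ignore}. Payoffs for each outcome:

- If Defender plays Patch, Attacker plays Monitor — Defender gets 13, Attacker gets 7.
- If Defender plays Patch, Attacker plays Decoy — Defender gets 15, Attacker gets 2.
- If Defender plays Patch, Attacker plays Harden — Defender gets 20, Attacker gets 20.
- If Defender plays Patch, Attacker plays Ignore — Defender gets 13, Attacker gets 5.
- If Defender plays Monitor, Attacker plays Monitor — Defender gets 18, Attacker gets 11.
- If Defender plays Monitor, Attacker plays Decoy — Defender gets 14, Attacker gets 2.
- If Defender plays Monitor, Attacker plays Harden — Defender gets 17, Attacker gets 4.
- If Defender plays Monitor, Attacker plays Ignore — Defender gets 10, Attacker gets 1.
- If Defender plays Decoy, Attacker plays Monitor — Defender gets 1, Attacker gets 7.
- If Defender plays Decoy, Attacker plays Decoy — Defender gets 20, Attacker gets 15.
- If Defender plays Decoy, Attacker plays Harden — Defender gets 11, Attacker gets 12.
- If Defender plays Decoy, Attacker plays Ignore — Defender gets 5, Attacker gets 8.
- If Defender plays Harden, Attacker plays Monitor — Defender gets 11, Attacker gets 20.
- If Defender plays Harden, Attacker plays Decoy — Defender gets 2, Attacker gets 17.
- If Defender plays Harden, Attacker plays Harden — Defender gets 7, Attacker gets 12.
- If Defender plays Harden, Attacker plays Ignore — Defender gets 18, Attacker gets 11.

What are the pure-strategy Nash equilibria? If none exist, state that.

Pure-strategy Nash equilibria: (Patch, Harden) and (Monitor, Monitor) and (Decoy, Decoy)

For each player, find the best response to each opponent profile; mutual best responses are the pure NE.
Defender against Monitor: payoffs 13, 18, 1, 11 → best response Monitor.
Defender against Decoy: payoffs 15, 14, 20, 2 → best response Decoy.
Defender against Harden: payoffs 20, 17, 11, 7 → best response Patch.
Defender against Ignore: payoffs 13, 10, 5, 18 → best response Harden.
Attacker against Patch: payoffs 7, 2, 20, 5 → best response Harden.
Attacker against Monitor: payoffs 11, 2, 4, 1 → best response Monitor.
Attacker against Decoy: payoffs 7, 15, 12, 8 → best response Decoy.
Attacker against Harden: payoffs 20, 17, 12, 11 → best response Monitor.
Mutual best responses: (Patch, Harden); (Monitor, Monitor); (Decoy, Decoy).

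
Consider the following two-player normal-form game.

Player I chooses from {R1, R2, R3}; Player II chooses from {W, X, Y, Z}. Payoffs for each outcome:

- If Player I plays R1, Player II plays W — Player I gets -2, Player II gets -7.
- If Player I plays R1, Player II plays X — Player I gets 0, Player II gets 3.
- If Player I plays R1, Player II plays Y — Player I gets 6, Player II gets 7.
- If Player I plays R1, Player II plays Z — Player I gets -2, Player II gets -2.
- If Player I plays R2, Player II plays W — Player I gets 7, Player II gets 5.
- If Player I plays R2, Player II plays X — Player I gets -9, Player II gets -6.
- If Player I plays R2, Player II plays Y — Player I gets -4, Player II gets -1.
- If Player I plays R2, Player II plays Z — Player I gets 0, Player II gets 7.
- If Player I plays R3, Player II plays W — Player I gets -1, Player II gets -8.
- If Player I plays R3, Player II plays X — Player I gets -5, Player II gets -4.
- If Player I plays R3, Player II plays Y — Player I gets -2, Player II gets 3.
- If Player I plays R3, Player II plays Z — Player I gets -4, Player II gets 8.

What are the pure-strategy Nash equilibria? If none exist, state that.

(R1, W): Player I can switch to R2 (-2 → 7). Not NE.
(R1, X): Player II can switch to Y (3 → 7). Not NE.
(R1, Y): Player I gets 6, best alternative -2; Player II gets 7, best alternative 3. No profitable deviation — NE.
(R1, Z): Player I can switch to R2 (-2 → 0). Not NE.
(R2, W): Player II can switch to Z (5 → 7). Not NE.
(R2, X): Player I can switch to R1 (-9 → 0). Not NE.
(R2, Y): Player I can switch to R1 (-4 → 6). Not NE.
(R2, Z): Player I gets 0, best alternative -2; Player II gets 7, best alternative 5. No profitable deviation — NE.
(R3, W): Player I can switch to R2 (-1 → 7). Not NE.
(R3, X): Player I can switch to R1 (-5 → 0). Not NE.
(The remaining 2 profiles each have a profitable deviation by the same check.)

The pure Nash equilibria are (R1, Y); (R2, Z).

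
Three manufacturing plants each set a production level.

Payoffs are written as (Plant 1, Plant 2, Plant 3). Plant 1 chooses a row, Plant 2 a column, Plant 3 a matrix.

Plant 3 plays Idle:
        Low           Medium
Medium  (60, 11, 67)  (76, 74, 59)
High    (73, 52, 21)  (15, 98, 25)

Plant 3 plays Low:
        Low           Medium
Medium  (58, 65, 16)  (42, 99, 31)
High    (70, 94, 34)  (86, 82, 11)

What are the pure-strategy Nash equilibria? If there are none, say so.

(Medium, Low, Idle): Plant 1 can switch to High (60 → 73). Not NE.
(Medium, Low, Low): Plant 1 can switch to High (58 → 70). Not NE.
(Medium, Medium, Idle): Plant 1 gets 76, best alternative 15; Plant 2 gets 74, best alternative 11; Plant 3 gets 59, best alternative 31. No profitable deviation — NE.
(Medium, Medium, Low): Plant 1 can switch to High (42 → 86). Not NE.
(High, Low, Idle): Plant 2 can switch to Medium (52 → 98). Not NE.
(High, Low, Low): Plant 1 gets 70, best alternative 58; Plant 2 gets 94, best alternative 82; Plant 3 gets 34, best alternative 21. No profitable deviation — NE.
(High, Medium, Idle): Plant 1 can switch to Medium (15 → 76). Not NE.
(High, Medium, Low): Plant 2 can switch to Low (82 → 94). Not NE.

The pure Nash equilibria are (Medium, Medium, Idle), (High, Low, Low).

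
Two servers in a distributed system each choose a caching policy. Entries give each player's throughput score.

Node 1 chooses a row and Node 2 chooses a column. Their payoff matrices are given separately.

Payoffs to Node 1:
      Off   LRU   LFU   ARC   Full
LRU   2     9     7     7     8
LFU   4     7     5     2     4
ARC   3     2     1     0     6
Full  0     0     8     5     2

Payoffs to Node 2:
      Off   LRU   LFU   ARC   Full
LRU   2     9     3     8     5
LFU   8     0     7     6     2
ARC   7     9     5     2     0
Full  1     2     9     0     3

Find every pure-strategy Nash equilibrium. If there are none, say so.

The pure Nash equilibria are (LRU, LRU); (LFU, Off); (Full, LFU).

For each strategy profile, look for a profitable unilateral deviation.
(LRU, Off): Node 1 can switch to LFU (2 → 4). Not NE.
(LRU, LRU): Node 1 gets 9, best alternative 7; Node 2 gets 9, best alternative 8. No profitable deviation — NE.
(LRU, LFU): Node 1 can switch to Full (7 → 8). Not NE.
(LRU, ARC): Node 2 can switch to LRU (8 → 9). Not NE.
(LRU, Full): Node 2 can switch to LRU (5 → 9). Not NE.
(LFU, Off): Node 1 gets 4, best alternative 3; Node 2 gets 8, best alternative 7. No profitable deviation — NE.
(LFU, LRU): Node 1 can switch to LRU (7 → 9). Not NE.
(LFU, LFU): Node 1 can switch to LRU (5 → 7). Not NE.
(LFU, ARC): Node 1 can switch to LRU (2 → 7). Not NE.
(LFU, Full): Node 1 can switch to LRU (4 → 8). Not NE.
(ARC, Off): Node 1 can switch to LFU (3 → 4). Not NE.
(ARC, LRU): Node 1 can switch to LRU (2 → 9). Not NE.
(ARC, LFU): Node 1 can switch to LRU (1 → 7). Not NE.
(ARC, ARC): Node 1 can switch to LRU (0 → 7). Not NE.
(Full, LFU): Node 1 gets 8, best alternative 7; Node 2 gets 9, best alternative 3. No profitable deviation — NE.
(The remaining 5 profiles each have a profitable deviation by the same check.)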